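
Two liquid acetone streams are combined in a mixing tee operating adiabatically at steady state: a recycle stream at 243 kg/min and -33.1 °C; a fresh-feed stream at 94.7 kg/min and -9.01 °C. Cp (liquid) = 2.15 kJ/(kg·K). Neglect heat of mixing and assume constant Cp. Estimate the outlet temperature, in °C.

T_out = -26.3 °C

Adiabatic, steady state ⇒ Σ ṁᵢCp,ᵢ(T_out − Tᵢ) = 0
Σ ṁᵢCp,ᵢTᵢ = 243×2.15×-33.1 + 94.7×2.15×-9.01 = -19128
Σ ṁᵢCp,ᵢ = 243×2.15 + 94.7×2.15 = 726.05
T_out = -19128 / 726.05 = -26.345 °C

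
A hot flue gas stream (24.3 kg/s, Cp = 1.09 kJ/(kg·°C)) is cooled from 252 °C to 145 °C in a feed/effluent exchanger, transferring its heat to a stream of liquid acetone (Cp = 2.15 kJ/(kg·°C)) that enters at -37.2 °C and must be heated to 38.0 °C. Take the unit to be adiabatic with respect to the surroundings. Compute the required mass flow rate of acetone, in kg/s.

ṁ_c = 17.5 kg/s

Heat released by hot stream: Q = 24.3 × 1.09 × (252 − 145) = 2834.1 kJ/s
Energy balance on cold side (adiabatic exchanger): Q = ṁ_c·Cp_c·(T_c,out − T_c,in)
ṁ_c = 2834.1 / [2.15 × (38.0 − -37.2)] = 17.529 kg/s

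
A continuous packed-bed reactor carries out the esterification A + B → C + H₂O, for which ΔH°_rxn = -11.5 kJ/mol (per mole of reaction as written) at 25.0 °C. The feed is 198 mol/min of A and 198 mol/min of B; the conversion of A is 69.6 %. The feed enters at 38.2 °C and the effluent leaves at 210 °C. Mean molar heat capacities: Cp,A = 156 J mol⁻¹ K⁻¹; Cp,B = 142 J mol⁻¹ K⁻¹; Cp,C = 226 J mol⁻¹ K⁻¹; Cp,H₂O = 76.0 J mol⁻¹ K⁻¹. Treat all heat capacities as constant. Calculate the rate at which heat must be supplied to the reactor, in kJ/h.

Q_in = 519000 kJ/h

Extent of reaction ξ = 0.696 × 198 = 137.81 mol/min
Reaction term: ξ·ΔH°_rxn = 137.81 × -11.5 = -1584.8 kJ/min
Sensible, feed 38.2→25 °C: -778.85 kJ/min
Outlet flows (mol/min): A 60.192, B 60.192, C 137.81, H₂O 137.81
Sensible, products 25→210 °C: 11018 kJ/min
Q = ΔH = 8654.1 kJ/min = 144.23 kW
Heat supplied = 519240 kJ/h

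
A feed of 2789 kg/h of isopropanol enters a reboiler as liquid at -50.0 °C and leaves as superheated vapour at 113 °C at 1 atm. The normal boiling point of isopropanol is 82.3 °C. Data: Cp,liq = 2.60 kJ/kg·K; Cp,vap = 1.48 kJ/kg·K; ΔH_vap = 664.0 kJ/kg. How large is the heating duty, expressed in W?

liquid -50.0→82.3 °C: 343.98 kJ/kg
vaporisation at 82.3 °C: 664 kJ/kg
vapour 82.3→113 °C: 45.436 kJ/kg
Δh = 343.98 + 664 + 45.436 = 1053.4 kJ/kg
Q = ṁ·Δh = 2789 kg/h × 1053.4 kJ/kg = 2.938e+06 kJ/h
|Q| = 816.1 kW = 816100 W

Q = 816000 W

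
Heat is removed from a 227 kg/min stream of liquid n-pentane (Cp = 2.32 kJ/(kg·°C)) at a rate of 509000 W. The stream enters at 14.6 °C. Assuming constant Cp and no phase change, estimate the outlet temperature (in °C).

T_out = -43.4 °C

Q = 509000 W = 30540 kJ/min
ΔT = Q/(ṁ·Cp) = 30540/(227×2.32) = 57.99 K
T_out = 14.6 − 57.99 = -43.39 °C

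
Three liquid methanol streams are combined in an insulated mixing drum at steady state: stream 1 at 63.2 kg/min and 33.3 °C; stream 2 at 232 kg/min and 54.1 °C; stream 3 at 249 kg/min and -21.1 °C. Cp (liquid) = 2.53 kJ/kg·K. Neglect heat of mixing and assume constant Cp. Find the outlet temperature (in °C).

T_out = 17.3 °C

Energy balance with Q = 0: Σ ṁᵢCp,ᵢ(T_out − Tᵢ) = 0
T_out = Σ ṁᵢCp,ᵢTᵢ / Σ ṁᵢCp,ᵢ
      = 23787 / 1376.8 = 17.276 °C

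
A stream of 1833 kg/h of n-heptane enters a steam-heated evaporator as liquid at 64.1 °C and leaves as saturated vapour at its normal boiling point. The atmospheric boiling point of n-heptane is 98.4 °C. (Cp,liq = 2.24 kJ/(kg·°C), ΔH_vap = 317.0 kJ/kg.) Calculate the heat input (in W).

liquid 64.1→98.4 °C: 76.832 kJ/kg
vaporisation at 98.4 °C: 317 kJ/kg
Δh = 76.832 + 317 = 393.83 kJ/kg
Q = ṁ·Δh = 1833 kg/h × 393.83 kJ/kg = 721890 kJ/h
|Q| = 200.53 kW = 200530 W

Q = 201000 W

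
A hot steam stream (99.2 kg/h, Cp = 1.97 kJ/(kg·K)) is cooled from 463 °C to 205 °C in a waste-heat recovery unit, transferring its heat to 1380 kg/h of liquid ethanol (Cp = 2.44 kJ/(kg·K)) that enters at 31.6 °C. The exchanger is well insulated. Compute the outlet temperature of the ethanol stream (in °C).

Heat released by hot stream: Q = 99.2 × 1.97 × (463 − 205) = 50419 kJ/h
Energy balance on cold side (adiabatic exchanger): Q = ṁ_c·Cp_c·(T_c,out − T_c,in)
T_c,out = 31.6 + 50419/(1380 × 2.44) = 46.574 °C

T_c,out = 46.6 °C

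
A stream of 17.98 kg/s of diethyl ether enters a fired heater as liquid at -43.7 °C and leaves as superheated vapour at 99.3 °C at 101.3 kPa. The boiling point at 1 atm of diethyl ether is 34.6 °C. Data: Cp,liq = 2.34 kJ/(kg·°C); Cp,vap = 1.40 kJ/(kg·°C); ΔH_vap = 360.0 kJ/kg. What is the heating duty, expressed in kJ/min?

liquid -43.7→34.6 °C: 183.22 kJ/kg
vaporisation at 34.6 °C: 360 kJ/kg
vapour 34.6→99.3 °C: 90.58 kJ/kg
Δh = 183.22 + 360 + 90.58 = 633.8 kJ/kg
Q = ṁ·Δh = 17.98 kg/s × 633.8 kJ/kg = 11396 kJ/s
|Q| = 11396 kW = 683750 kJ/min

Q = 684000 kJ/min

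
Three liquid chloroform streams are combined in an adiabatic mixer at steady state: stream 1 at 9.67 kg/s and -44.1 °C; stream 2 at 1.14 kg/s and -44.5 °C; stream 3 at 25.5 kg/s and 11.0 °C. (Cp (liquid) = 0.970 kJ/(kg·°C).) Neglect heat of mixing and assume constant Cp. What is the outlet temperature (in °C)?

T_out = -5.42 °C

Adiabatic, steady state ⇒ Σ ṁᵢCp,ᵢ(T_out − Tᵢ) = 0
Σ ṁᵢCp,ᵢTᵢ = 9.67×0.970×-44.1 + 1.14×0.970×-44.5 + 25.5×0.970×11.0 = -190.78
Σ ṁᵢCp,ᵢ = 9.67×0.970 + 1.14×0.970 + 25.5×0.970 = 35.221
T_out = -190.78 / 35.221 = -5.4166 °C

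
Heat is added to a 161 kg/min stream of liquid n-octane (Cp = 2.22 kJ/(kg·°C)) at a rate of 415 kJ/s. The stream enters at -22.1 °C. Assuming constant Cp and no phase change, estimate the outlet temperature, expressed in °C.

Q = 415 kJ/s = 24900 kJ/min
ΔT = Q/(ṁ·Cp) = 24900/(161×2.22) = 69.666 K
T_out = -22.1 + 69.666 = 47.566 °C

T_out = 47.6 °C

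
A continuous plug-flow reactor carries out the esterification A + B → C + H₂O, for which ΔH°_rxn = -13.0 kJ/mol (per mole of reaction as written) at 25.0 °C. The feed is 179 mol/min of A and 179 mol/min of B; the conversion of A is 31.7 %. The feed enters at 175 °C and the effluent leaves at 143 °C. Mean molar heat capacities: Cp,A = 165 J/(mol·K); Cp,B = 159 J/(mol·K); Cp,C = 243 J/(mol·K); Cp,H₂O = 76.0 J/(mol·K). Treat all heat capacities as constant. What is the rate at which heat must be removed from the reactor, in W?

Extent of reaction ξ = 0.317 × 179 = 56.743 mol/min
Reaction term: ξ·ΔH°_rxn = 56.743 × -13.0 = -737.66 kJ/min
Sensible, feed 175→25 °C: -8699.4 kJ/min
Outlet flows (mol/min): A 122.26, B 122.26, C 56.743, H₂O 56.743
Sensible, products 25→143 °C: 6810 kJ/min
Q = ΔH = -2627 kJ/min = -43.783 kW
Heat removed = 43783 W

Q_out = 43800 W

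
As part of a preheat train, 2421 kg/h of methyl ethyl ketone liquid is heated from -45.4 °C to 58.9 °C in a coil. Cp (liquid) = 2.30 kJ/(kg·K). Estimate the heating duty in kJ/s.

Q = 161 kJ/s

Q = ṁ·Cp·ΔT = 2421 × 2.30 × (58.9 − -45.4) = 580770 kJ/h
Converting: 580770 / 3600 s = 161.33 kW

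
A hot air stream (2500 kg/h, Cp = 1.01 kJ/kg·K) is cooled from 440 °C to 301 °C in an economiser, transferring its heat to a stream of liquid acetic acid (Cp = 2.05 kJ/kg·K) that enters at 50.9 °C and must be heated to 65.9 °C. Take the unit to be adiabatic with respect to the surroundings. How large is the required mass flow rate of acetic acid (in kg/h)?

Heat released by hot stream: Q = 2500 × 1.01 × (440 − 301) = 350980 kJ/h
Energy balance on cold side (adiabatic exchanger): Q = ṁ_c·Cp_c·(T_c,out − T_c,in)
ṁ_c = 350980 / [2.05 × (65.9 − 50.9)] = 11414 kg/h

ṁ_c = 11400 kg/h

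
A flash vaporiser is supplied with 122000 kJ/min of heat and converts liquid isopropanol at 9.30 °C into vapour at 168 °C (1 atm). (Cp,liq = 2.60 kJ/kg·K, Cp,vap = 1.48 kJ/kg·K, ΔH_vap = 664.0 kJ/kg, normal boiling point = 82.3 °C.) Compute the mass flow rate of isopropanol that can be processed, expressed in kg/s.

ṁ = 2.07 kg/s

Δh = 2.60×(82.3−9.30) + 664.0 + 1.48×(168−82.3) = 980.64 kJ/kg
Q = 122000 kJ/min = 2033.3 kJ/s = 2033.3 kJ/s
ṁ = Q/Δh = 2033.3 / 980.64 = 2.0735 kg/s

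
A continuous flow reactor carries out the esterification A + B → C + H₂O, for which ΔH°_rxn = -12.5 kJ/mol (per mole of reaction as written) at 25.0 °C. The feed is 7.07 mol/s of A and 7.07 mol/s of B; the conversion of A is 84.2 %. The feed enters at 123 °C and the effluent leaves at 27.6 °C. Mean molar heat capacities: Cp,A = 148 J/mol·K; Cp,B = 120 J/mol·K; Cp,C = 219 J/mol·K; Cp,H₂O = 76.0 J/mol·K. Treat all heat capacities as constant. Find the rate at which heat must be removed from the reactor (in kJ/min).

Extent of reaction ξ = 0.842 × 7.07 = 5.9529 mol/s
Reaction term: ξ·ΔH°_rxn = 5.9529 × -12.5 = -74.412 kJ/s
Sensible, feed 123→25 °C: -185.69 kJ/s
Outlet flows (mol/s): A 1.1171, B 1.1171, C 5.9529, H₂O 5.9529
Sensible, products 25→27.6 °C: 5.3443 kJ/s
Q = ΔH = -254.75 kJ/s = -254.75 kW
Heat removed = 15285 kJ/min

Q_out = 15300 kJ/min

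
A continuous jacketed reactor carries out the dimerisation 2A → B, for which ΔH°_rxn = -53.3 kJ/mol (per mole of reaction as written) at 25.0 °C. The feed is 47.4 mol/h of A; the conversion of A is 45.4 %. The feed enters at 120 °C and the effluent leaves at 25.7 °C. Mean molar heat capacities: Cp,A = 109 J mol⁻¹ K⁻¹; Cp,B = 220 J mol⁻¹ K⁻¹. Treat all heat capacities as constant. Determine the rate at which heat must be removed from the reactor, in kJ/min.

Extent of reaction ξ = 0.454 × 47.4 / 2 = 10.76 mol/h
Reaction term: ξ·ΔH°_rxn = 10.76 × -53.3 = -573.5 kJ/h
Sensible, feed 120→25 °C: -490.83 kJ/h
Outlet flows (mol/h): A 25.88, B 10.76
Sensible, products 25→25.7 °C: 3.6317 kJ/h
Q = ΔH = -1060.7 kJ/h = -0.29464 kW
Heat removed = 17.678 kJ/min

Q_out = 17.7 kJ/min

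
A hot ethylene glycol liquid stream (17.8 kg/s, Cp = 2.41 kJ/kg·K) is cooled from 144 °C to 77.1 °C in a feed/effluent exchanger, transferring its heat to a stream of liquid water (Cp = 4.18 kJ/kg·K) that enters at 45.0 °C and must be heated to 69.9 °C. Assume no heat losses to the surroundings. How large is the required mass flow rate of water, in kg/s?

ṁ_c = 27.6 kg/s

Heat released by hot stream: Q = 17.8 × 2.41 × (144 − 77.1) = 2869.9 kJ/s
Energy balance on cold side (adiabatic exchanger): Q = ṁ_c·Cp_c·(T_c,out − T_c,in)
ṁ_c = 2869.9 / [4.18 × (69.9 − 45.0)] = 27.573 kg/s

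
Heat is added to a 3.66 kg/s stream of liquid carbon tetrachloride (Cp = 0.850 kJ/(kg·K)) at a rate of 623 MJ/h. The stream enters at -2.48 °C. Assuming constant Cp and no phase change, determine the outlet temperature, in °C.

T_out = 53.1 °C

Q = 623 MJ/h = 173.06 kJ/s
ΔT = Q/(ṁ·Cp) = 173.06/(3.66×0.850) = 55.627 K
T_out = -2.48 + 55.627 = 53.147 °C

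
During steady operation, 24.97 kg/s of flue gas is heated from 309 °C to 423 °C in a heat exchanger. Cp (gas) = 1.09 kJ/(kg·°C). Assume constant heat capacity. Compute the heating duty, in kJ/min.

Q = ṁ·Cp·ΔT = 24.97 × 1.09 × (423 − 309) = 3102.8 kJ/s
Heating duty = 186170 kJ/min

Q = 186000 kJ/min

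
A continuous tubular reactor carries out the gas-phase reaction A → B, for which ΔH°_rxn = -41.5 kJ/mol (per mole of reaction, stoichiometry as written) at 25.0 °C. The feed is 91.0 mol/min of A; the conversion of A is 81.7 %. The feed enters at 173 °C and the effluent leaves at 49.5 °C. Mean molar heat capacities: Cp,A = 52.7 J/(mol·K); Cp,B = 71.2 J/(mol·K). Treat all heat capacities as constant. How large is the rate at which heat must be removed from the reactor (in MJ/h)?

Q_out = 219 MJ/h

Extent of reaction ξ = 0.817 × 91.0 = 74.347 mol/min
Reaction term: ξ·ΔH°_rxn = 74.347 × -41.5 = -3085.4 kJ/min
Sensible, feed 173→25 °C: -709.76 kJ/min
Outlet flows (mol/min): A 16.653, B 74.347
Sensible, products 25→49.5 °C: 151.19 kJ/min
Q = ΔH = -3644 kJ/min = -60.733 kW
Heat removed = 218.64 MJ/h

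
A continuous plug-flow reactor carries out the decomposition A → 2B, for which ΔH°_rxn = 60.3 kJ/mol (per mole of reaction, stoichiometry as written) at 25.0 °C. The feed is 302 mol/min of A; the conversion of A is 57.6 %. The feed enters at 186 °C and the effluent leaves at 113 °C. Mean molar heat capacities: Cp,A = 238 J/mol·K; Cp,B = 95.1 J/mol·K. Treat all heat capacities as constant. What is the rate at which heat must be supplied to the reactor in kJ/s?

Q_in = 75.2 kJ/s

Extent of reaction ξ = 0.576 × 302 = 173.95 mol/min
Reaction term: ξ·ΔH°_rxn = 173.95 × 60.3 = 10489 kJ/min
Sensible, feed 186→25 °C: -11572 kJ/min
Outlet flows (mol/min): A 128.05, B 347.9
Sensible, products 25→113 °C: 5593.4 kJ/min
Q = ΔH = 4510.6 kJ/min = 75.177 kW
Heat supplied = 75.177 kJ/s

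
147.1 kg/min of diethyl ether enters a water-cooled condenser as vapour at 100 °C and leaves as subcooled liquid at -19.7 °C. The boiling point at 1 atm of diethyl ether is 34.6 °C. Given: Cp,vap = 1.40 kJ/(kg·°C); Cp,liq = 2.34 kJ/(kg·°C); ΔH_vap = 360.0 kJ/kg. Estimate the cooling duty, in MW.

Q_c = 1.42 MW

vapour 100→34.6 °C: -91.56 kJ/kg
condensation at 34.6 °C: -360 kJ/kg
liquid 34.6→-19.7 °C: -127.06 kJ/kg
Δh = -91.56 + -360 + -127.06 = -578.62 kJ/kg
Q = ṁ·Δh = 147.1 kg/min × -578.62 kJ/kg = -85115 kJ/min
|Q| = 1418.6 kW = 1.4186 MW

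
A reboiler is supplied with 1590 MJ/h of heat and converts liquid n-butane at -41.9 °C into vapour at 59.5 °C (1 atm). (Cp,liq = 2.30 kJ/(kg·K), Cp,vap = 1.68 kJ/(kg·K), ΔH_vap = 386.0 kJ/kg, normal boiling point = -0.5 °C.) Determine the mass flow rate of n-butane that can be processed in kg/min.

Δh = 2.30×(-0.5−-41.9) + 386.0 + 1.68×(59.5−-0.5) = 582.02 kJ/kg
Q = 1590 MJ/h = 441.67 kJ/s = 26500 kJ/min
ṁ = Q/Δh = 26500 / 582.02 = 45.531 kg/min

ṁ = 45.5 kg/min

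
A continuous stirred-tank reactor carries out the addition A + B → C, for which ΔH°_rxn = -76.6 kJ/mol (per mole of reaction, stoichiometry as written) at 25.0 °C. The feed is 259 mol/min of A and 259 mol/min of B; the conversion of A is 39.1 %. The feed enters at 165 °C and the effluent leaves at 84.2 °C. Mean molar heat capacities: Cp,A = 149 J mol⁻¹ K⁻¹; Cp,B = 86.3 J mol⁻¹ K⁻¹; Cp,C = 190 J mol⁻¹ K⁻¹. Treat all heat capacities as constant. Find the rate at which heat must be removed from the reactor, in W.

Q_out = 216000 W

Extent of reaction ξ = 0.391 × 259 = 101.27 mol/min
Reaction term: ξ·ΔH°_rxn = 101.27 × -76.6 = -7757.2 kJ/min
Sensible, feed 165→25 °C: -8532 kJ/min
Outlet flows (mol/min): A 157.73, B 157.73, C 101.27
Sensible, products 25→84.2 °C: 3336.2 kJ/min
Q = ΔH = -12953 kJ/min = -215.88 kW
Heat removed = 215880 W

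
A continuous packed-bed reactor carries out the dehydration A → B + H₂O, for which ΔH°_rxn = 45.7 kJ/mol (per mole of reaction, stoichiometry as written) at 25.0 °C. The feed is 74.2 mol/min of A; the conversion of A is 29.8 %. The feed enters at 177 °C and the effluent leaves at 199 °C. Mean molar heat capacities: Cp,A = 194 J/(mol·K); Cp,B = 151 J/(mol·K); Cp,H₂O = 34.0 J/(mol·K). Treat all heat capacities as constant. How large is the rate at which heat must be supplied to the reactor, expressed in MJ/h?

Extent of reaction ξ = 0.298 × 74.2 = 22.112 mol/min
Reaction term: ξ·ΔH°_rxn = 22.112 × 45.7 = 1010.5 kJ/min
Sensible, feed 177→25 °C: -2188 kJ/min
Outlet flows (mol/min): A 52.088, B 22.112, H₂O 22.112
Sensible, products 25→199 °C: 2470.1 kJ/min
Q = ΔH = 1292.6 kJ/min = 21.543 kW
Heat supplied = 77.554 MJ/h

Q_in = 77.6 MJ/h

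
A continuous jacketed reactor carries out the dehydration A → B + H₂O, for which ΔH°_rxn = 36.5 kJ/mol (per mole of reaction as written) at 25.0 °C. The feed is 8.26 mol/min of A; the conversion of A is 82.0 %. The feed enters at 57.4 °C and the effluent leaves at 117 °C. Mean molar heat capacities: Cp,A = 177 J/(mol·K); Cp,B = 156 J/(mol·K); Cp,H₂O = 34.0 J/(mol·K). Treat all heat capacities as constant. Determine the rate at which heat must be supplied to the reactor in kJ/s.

Q_in = 5.71 kJ/s

Extent of reaction ξ = 0.820 × 8.26 = 6.7732 mol/min
Reaction term: ξ·ΔH°_rxn = 6.7732 × 36.5 = 247.22 kJ/min
Sensible, feed 57.4→25 °C: -47.369 kJ/min
Outlet flows (mol/min): A 1.4868, B 6.7732, H₂O 6.7732
Sensible, products 25→117 °C: 142.61 kJ/min
Q = ΔH = 342.46 kJ/min = 5.7076 kW
Heat supplied = 5.7076 kJ/s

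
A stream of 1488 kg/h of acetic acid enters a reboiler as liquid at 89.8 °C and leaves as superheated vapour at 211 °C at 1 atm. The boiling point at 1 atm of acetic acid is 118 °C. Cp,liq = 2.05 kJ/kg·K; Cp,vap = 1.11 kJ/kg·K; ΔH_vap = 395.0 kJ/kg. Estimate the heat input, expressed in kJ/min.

liquid 89.8→118 °C: 57.81 kJ/kg
vaporisation at 118 °C: 395 kJ/kg
vapour 118→211 °C: 103.23 kJ/kg
Δh = 57.81 + 395 + 103.23 = 556.04 kJ/kg
Q = ṁ·Δh = 1488 kg/h × 556.04 kJ/kg = 827390 kJ/h
|Q| = 229.83 kW = 13790 kJ/min

Q = 13800 kJ/min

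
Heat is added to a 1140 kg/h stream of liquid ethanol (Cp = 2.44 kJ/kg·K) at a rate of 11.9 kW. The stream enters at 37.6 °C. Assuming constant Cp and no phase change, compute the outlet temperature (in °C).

T_out = 53.0 °C

Q = 11.9 kW = 42840 kJ/h
ΔT = Q/(ṁ·Cp) = 42840/(1140×2.44) = 15.401 K
T_out = 37.6 + 15.401 = 53.001 °C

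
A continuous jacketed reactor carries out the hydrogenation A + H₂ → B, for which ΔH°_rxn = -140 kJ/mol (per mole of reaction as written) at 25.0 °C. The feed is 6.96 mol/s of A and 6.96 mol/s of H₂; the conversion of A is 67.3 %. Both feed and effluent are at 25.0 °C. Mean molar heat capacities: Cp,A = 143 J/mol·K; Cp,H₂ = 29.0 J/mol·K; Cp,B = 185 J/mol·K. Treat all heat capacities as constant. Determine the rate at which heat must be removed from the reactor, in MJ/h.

Q_out = 2360 MJ/h

Extent of reaction ξ = 0.673 × 6.96 = 4.6841 mol/s
Reaction term: ξ·ΔH°_rxn = 4.6841 × -140 = -655.77 kJ/s
Q = ΔH = -655.77 kJ/s = -655.77 kW
Heat removed = 2360.8 MJ/h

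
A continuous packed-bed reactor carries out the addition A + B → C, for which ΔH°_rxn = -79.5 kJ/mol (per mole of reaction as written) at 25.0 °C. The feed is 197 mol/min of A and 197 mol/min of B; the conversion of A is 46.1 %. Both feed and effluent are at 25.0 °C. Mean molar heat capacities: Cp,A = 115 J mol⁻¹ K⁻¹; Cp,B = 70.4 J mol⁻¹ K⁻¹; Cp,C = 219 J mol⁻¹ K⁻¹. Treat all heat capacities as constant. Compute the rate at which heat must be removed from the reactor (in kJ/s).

Q_out = 120 kJ/s

Extent of reaction ξ = 0.461 × 197 = 90.817 mol/min
Reaction term: ξ·ΔH°_rxn = 90.817 × -79.5 = -7220 kJ/min
Q = ΔH = -7220 kJ/min = -120.33 kW
Heat removed = 120.33 kJ/s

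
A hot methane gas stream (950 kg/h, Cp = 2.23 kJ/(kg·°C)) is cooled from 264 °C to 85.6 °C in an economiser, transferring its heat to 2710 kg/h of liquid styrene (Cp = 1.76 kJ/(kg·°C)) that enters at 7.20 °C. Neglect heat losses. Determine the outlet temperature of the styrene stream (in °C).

Heat released by hot stream: Q = 950 × 2.23 × (264 − 85.6) = 377940 kJ/h
Energy balance on cold side (adiabatic exchanger): Q = ṁ_c·Cp_c·(T_c,out − T_c,in)
T_c,out = 7.20 + 377940/(2710 × 1.76) = 86.439 °C

T_c,out = 86.4 °C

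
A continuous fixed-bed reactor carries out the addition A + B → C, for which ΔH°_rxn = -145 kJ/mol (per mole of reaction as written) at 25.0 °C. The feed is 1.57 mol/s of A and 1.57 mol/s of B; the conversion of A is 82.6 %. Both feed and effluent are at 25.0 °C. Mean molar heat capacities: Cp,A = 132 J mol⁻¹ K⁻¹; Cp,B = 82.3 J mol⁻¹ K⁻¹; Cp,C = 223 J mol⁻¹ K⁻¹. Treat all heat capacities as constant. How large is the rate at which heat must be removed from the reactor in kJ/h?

Q_out = 677000 kJ/h

Extent of reaction ξ = 0.826 × 1.57 = 1.2968 mol/s
Reaction term: ξ·ΔH°_rxn = 1.2968 × -145 = -188.04 kJ/s
Q = ΔH = -188.04 kJ/s = -188.04 kW
Heat removed = 676940 kJ/h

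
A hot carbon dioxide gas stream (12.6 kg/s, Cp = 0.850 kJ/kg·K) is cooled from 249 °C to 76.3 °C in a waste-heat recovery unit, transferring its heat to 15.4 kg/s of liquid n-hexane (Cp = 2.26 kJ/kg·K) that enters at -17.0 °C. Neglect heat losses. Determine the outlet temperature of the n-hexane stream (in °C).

Heat released by hot stream: Q = 12.6 × 0.850 × (249 − 76.3) = 1849.6 kJ/s
Energy balance on cold side (adiabatic exchanger): Q = ṁ_c·Cp_c·(T_c,out − T_c,in)
T_c,out = -17.0 + 1849.6/(15.4 × 2.26) = 36.144 °C

T_c,out = 36.1 °C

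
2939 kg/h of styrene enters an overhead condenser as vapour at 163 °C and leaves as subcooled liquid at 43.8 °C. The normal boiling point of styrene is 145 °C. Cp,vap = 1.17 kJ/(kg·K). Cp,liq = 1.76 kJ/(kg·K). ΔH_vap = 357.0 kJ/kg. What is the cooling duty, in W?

Q_c = 454000 W

vapour 163→145 °C: -21.06 kJ/kg
condensation at 145 °C: -357 kJ/kg
liquid 145→43.8 °C: -178.11 kJ/kg
Δh = -21.06 + -357 + -178.11 = -556.17 kJ/kg
Q = ṁ·Δh = 2939 kg/h × -556.17 kJ/kg = -1.6346e+06 kJ/h
|Q| = 454.05 kW = 454050 W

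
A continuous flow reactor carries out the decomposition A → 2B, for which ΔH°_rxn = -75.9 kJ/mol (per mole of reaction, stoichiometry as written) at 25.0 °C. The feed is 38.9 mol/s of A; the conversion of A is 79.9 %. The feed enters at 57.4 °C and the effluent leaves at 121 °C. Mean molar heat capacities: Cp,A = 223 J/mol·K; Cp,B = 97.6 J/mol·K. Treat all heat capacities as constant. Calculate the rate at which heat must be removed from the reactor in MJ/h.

Q_out = 6810 MJ/h

Extent of reaction ξ = 0.799 × 38.9 = 31.081 mol/s
Reaction term: ξ·ΔH°_rxn = 31.081 × -75.9 = -2359.1 kJ/s
Sensible, feed 57.4→25 °C: -281.06 kJ/s
Outlet flows (mol/s): A 7.8189, B 62.162
Sensible, products 25→121 °C: 749.82 kJ/s
Q = ΔH = -1890.3 kJ/s = -1890.3 kW
Heat removed = 6805.1 MJ/h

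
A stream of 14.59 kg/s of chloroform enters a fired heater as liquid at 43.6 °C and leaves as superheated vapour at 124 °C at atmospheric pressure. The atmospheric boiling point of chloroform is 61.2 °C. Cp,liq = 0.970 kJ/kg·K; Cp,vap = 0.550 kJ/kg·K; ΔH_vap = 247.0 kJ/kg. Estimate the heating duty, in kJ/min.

Q = 261000 kJ/min

liquid 43.6→61.2 °C: 17.072 kJ/kg
vaporisation at 61.2 °C: 247 kJ/kg
vapour 61.2→124 °C: 34.54 kJ/kg
Δh = 17.072 + 247 + 34.54 = 298.61 kJ/kg
Q = ṁ·Δh = 14.59 kg/s × 298.61 kJ/kg = 4356.7 kJ/s
|Q| = 4356.7 kW = 261400 kJ/min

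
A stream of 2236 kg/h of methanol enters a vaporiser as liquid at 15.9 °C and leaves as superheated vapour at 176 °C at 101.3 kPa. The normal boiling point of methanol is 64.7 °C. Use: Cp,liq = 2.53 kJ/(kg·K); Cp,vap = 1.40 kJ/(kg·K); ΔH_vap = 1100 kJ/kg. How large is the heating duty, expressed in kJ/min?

liquid 15.9→64.7 °C: 123.46 kJ/kg
vaporisation at 64.7 °C: 1100 kJ/kg
vapour 64.7→176 °C: 155.82 kJ/kg
Δh = 123.46 + 1100 + 155.82 = 1379.3 kJ/kg
Q = ṁ·Δh = 2236 kg/h × 1379.3 kJ/kg = 3.0841e+06 kJ/h
|Q| = 856.69 kW = 51401 kJ/min

Q = 51400 kJ/min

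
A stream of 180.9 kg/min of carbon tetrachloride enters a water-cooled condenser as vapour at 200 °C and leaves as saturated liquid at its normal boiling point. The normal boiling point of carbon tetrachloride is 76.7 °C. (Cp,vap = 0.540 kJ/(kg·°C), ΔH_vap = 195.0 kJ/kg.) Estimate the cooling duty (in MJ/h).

vapour 200→76.7 °C: -66.582 kJ/kg
condensation at 76.7 °C: -195 kJ/kg
Δh = -66.582 + -195 = -261.58 kJ/kg
Q = ṁ·Δh = 180.9 kg/min × -261.58 kJ/kg = -47320 kJ/min
|Q| = 788.67 kW = 2839.2 MJ/h

Q_c = 2840 MJ/h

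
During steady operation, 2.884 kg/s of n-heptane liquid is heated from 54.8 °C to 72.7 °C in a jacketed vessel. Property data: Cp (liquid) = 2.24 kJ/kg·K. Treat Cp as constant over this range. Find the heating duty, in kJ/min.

Q = 6940 kJ/min

Q = ṁ·Cp·ΔT = 2.884 × 2.24 × (72.7 − 54.8) = 115.64 kJ/s
Heating duty = 6938.2 kJ/min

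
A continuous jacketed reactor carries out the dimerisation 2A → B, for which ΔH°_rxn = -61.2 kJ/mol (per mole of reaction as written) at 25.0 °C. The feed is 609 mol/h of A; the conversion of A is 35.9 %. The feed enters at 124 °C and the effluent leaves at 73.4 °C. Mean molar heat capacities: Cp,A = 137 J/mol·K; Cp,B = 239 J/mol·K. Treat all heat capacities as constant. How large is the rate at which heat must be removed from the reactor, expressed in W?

Q_out = 3080 W

Extent of reaction ξ = 0.359 × 609 / 2 = 109.32 mol/h
Reaction term: ξ·ΔH°_rxn = 109.32 × -61.2 = -6690.1 kJ/h
Sensible, feed 124→25 °C: -8259.9 kJ/h
Outlet flows (mol/h): A 390.37, B 109.32
Sensible, products 25→73.4 °C: 3853 kJ/h
Q = ΔH = -11097 kJ/h = -3.0825 kW
Heat removed = 3082.5 W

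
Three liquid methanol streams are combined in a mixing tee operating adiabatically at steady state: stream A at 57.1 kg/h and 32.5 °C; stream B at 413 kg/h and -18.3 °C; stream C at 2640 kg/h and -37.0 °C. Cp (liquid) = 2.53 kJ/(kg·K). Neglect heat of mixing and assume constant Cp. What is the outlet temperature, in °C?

T_out = -33.2 °C

Energy balance with Q = 0: Σ ṁᵢCp,ᵢ(T_out − Tᵢ) = 0
T_out = Σ ṁᵢCp,ᵢTᵢ / Σ ṁᵢCp,ᵢ
      = -261560 / 7868.6 = -33.241 °C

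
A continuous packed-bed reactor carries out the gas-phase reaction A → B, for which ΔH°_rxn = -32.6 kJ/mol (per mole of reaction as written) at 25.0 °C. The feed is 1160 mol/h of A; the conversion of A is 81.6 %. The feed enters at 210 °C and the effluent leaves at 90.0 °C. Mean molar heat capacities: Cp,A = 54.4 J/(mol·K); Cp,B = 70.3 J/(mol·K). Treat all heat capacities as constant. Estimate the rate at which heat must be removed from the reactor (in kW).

Q_out = 10.4 kW

Extent of reaction ξ = 0.816 × 1160 = 946.56 mol/h
Reaction term: ξ·ΔH°_rxn = 946.56 × -32.6 = -30858 kJ/h
Sensible, feed 210→25 °C: -11674 kJ/h
Outlet flows (mol/h): A 213.44, B 946.56
Sensible, products 25→90.0 °C: 5080 kJ/h
Q = ΔH = -37452 kJ/h = -10.403 kW
Heat removed = 10.403 kW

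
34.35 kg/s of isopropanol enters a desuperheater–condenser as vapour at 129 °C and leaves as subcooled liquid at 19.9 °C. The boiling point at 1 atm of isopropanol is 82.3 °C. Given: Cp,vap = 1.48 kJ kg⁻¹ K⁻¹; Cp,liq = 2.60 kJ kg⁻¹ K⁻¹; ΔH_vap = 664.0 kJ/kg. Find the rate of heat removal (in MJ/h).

Q_c = 111000 MJ/h

vapour 129→82.3 °C: -69.116 kJ/kg
condensation at 82.3 °C: -664 kJ/kg
liquid 82.3→19.9 °C: -162.24 kJ/kg
Δh = -69.116 + -664 + -162.24 = -895.36 kJ/kg
Q = ṁ·Δh = 34.35 kg/s × -895.36 kJ/kg = -30755 kJ/s
|Q| = 30755 kW = 110720 MJ/h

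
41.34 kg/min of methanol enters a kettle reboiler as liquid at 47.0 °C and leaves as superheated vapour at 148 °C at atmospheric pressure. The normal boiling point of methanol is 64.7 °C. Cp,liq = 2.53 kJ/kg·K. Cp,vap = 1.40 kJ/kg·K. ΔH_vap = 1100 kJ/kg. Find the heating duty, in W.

liquid 47.0→64.7 °C: 44.781 kJ/kg
vaporisation at 64.7 °C: 1100 kJ/kg
vapour 64.7→148 °C: 116.62 kJ/kg
Δh = 44.781 + 1100 + 116.62 = 1261.4 kJ/kg
Q = ṁ·Δh = 41.34 kg/min × 1261.4 kJ/kg = 52146 kJ/min
|Q| = 869.11 kW = 869110 W

Q = 869000 W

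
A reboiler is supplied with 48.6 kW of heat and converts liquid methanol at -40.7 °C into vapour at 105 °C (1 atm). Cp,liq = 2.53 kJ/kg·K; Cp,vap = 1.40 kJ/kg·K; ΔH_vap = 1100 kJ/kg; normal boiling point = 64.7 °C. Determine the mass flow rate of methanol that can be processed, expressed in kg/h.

ṁ = 123 kg/h

Δh = 2.53×(64.7−-40.7) + 1100 + 1.40×(105−64.7) = 1423.1 kJ/kg
Q = 48.6 kW = 48.6 kJ/s = 174960 kJ/h
ṁ = Q/Δh = 174960 / 1423.1 = 122.94 kg/h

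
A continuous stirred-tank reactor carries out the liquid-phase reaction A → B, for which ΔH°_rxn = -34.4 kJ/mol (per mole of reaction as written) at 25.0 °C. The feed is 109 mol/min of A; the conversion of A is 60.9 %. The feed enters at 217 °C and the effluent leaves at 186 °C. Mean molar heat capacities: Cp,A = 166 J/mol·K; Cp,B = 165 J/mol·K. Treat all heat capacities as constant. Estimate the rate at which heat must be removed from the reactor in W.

Q_out = 47600 W

Extent of reaction ξ = 0.609 × 109 = 66.381 mol/min
Reaction term: ξ·ΔH°_rxn = 66.381 × -34.4 = -2283.5 kJ/min
Sensible, feed 217→25 °C: -3474 kJ/min
Outlet flows (mol/min): A 42.619, B 66.381
Sensible, products 25→186 °C: 2902.4 kJ/min
Q = ΔH = -2855.1 kJ/min = -47.585 kW
Heat removed = 47585 W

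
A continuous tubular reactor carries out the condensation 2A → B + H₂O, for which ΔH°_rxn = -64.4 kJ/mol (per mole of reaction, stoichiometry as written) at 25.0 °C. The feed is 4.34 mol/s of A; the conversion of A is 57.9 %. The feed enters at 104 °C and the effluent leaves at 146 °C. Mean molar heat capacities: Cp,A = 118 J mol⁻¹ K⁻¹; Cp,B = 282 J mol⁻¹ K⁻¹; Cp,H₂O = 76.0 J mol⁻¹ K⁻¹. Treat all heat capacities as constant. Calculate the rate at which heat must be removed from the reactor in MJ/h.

Q_out = 147 MJ/h

Extent of reaction ξ = 0.579 × 4.34 / 2 = 1.2564 mol/s
Reaction term: ξ·ΔH°_rxn = 1.2564 × -64.4 = -80.914 kJ/s
Sensible, feed 104→25 °C: -40.457 kJ/s
Outlet flows (mol/s): A 1.8271, B 1.2564, H₂O 1.2564
Sensible, products 25→146 °C: 80.514 kJ/s
Q = ΔH = -40.858 kJ/s = -40.858 kW
Heat removed = 147.09 MJ/h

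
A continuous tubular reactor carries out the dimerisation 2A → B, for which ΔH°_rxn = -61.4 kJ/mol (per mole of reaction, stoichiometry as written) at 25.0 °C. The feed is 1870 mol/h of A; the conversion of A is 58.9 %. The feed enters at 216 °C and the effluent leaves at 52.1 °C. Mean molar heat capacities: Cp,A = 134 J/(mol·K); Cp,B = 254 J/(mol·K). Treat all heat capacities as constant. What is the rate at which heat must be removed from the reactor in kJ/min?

Q_out = 1250 kJ/min

Extent of reaction ξ = 0.589 × 1870 / 2 = 550.71 mol/h
Reaction term: ξ·ΔH°_rxn = 550.71 × -61.4 = -33814 kJ/h
Sensible, feed 216→25 °C: -47861 kJ/h
Outlet flows (mol/h): A 768.57, B 550.71
Sensible, products 25→52.1 °C: 6581.8 kJ/h
Q = ΔH = -75093 kJ/h = -20.859 kW
Heat removed = 1251.5 kJ/min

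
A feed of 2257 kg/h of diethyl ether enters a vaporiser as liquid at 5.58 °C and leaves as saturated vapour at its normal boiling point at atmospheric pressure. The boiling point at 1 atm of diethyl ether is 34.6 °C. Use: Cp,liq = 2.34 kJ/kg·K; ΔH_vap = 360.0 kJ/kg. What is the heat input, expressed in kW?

Q = 268 kW

liquid 5.58→34.6 °C: 67.907 kJ/kg
vaporisation at 34.6 °C: 360 kJ/kg
Δh = 67.907 + 360 = 427.91 kJ/kg
Q = ṁ·Δh = 2257 kg/h × 427.91 kJ/kg = 965790 kJ/h
|Q| = 268.27 kW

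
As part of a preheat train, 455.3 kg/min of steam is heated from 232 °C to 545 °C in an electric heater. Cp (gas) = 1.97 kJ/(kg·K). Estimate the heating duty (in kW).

Q = ṁ·Cp·ΔT = 455.3 × 1.97 × (545 − 232) = 280740 kJ/min
Converting: 280740 / 60 s = 4679 kW

Q = 4680 kW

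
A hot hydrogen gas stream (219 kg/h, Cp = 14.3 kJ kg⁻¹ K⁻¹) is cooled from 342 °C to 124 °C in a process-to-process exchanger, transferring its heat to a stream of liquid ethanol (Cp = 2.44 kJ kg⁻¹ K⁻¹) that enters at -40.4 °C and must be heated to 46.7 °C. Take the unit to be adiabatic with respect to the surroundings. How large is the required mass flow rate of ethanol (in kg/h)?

Heat released by hot stream: Q = 219 × 14.3 × (342 − 124) = 682710 kJ/h
Energy balance on cold side (adiabatic exchanger): Q = ṁ_c·Cp_c·(T_c,out − T_c,in)
ṁ_c = 682710 / [2.44 × (46.7 − -40.4)] = 3212.4 kg/h

ṁ_c = 3210 kg/h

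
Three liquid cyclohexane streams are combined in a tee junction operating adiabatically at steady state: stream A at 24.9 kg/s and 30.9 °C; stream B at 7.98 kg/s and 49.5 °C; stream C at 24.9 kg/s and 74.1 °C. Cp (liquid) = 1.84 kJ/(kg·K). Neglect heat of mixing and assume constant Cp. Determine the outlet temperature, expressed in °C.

T_out = 52.1 °C

Adiabatic, steady state ⇒ Σ ṁᵢCp,ᵢ(T_out − Tᵢ) = 0
Σ ṁᵢCp,ᵢTᵢ = 24.9×1.84×30.9 + 7.98×1.84×49.5 + 24.9×1.84×74.1 = 5537.5
Σ ṁᵢCp,ᵢ = 24.9×1.84 + 7.98×1.84 + 24.9×1.84 = 106.32
T_out = 5537.5 / 106.32 = 52.086 °C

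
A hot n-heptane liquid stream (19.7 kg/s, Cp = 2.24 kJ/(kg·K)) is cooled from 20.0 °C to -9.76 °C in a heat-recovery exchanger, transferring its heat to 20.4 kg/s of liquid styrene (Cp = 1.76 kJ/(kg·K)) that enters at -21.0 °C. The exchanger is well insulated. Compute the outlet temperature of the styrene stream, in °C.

Heat released by hot stream: Q = 19.7 × 2.24 × (20.0 − -9.76) = 1313.2 kJ/s
Energy balance on cold side (adiabatic exchanger): Q = ṁ_c·Cp_c·(T_c,out − T_c,in)
T_c,out = -21.0 + 1313.2/(20.4 × 1.76) = 15.577 °C

T_c,out = 15.6 °C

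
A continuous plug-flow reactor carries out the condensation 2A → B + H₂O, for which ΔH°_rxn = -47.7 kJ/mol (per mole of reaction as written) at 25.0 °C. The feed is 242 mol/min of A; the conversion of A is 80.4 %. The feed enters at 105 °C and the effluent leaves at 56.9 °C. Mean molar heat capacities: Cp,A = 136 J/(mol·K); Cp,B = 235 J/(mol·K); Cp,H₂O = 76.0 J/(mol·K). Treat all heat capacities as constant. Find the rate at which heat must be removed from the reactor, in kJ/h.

Extent of reaction ξ = 0.804 × 242 / 2 = 97.284 mol/min
Reaction term: ξ·ΔH°_rxn = 97.284 × -47.7 = -4640.4 kJ/min
Sensible, feed 105→25 °C: -2633 kJ/min
Outlet flows (mol/min): A 47.432, B 97.284, H₂O 97.284
Sensible, products 25→56.9 °C: 1170.9 kJ/min
Q = ΔH = -6102.5 kJ/min = -101.71 kW
Heat removed = 366150 kJ/h

Q_out = 366000 kJ/h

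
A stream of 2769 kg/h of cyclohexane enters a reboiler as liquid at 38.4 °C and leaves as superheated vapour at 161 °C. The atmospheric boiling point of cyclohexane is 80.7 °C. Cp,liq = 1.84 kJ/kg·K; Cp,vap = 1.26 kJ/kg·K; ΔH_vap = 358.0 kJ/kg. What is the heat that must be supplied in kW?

liquid 38.4→80.7 °C: 77.832 kJ/kg
vaporisation at 80.7 °C: 358 kJ/kg
vapour 80.7→161 °C: 101.18 kJ/kg
Δh = 77.832 + 358 + 101.18 = 537.01 kJ/kg
Q = ṁ·Δh = 2769 kg/h × 537.01 kJ/kg = 1.487e+06 kJ/h
|Q| = 413.05 kW

Q = 413 kW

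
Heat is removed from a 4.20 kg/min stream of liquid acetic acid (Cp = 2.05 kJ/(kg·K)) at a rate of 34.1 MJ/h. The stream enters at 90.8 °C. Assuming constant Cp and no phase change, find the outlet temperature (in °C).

Q = 34.1 MJ/h = 568.33 kJ/min
ΔT = Q/(ṁ·Cp) = 568.33/(4.20×2.05) = 66.009 K
T_out = 90.8 − 66.009 = 24.791 °C

T_out = 24.8 °C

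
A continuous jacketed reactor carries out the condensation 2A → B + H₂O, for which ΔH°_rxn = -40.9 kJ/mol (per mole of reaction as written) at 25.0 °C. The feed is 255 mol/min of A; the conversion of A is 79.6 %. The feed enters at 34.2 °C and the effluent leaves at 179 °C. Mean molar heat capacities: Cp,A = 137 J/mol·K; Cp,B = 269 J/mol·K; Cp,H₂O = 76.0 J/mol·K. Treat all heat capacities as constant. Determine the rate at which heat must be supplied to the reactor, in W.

Q_in = 33600 W

Extent of reaction ξ = 0.796 × 255 / 2 = 101.49 mol/min
Reaction term: ξ·ΔH°_rxn = 101.49 × -40.9 = -4150.9 kJ/min
Sensible, feed 34.2→25 °C: -321.4 kJ/min
Outlet flows (mol/min): A 52.02, B 101.49, H₂O 101.49
Sensible, products 25→179 °C: 6489.7 kJ/min
Q = ΔH = 2017.3 kJ/min = 33.622 kW
Heat supplied = 33622 W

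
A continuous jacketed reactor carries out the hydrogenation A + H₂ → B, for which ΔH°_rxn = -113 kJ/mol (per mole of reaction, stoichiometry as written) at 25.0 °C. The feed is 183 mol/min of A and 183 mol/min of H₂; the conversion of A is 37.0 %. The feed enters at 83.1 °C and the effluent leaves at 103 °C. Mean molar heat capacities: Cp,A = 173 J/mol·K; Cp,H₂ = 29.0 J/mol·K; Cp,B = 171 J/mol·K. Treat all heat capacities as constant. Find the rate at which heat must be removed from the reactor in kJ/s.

Extent of reaction ξ = 0.370 × 183 = 67.71 mol/min
Reaction term: ξ·ΔH°_rxn = 67.71 × -113 = -7651.2 kJ/min
Sensible, feed 83.1→25 °C: -2147.7 kJ/min
Outlet flows (mol/min): A 115.29, H₂ 115.29, B 67.71
Sensible, products 25→103 °C: 2719.6 kJ/min
Q = ΔH = -7079.3 kJ/min = -117.99 kW
Heat removed = 117.99 kJ/s

Q_out = 118 kJ/s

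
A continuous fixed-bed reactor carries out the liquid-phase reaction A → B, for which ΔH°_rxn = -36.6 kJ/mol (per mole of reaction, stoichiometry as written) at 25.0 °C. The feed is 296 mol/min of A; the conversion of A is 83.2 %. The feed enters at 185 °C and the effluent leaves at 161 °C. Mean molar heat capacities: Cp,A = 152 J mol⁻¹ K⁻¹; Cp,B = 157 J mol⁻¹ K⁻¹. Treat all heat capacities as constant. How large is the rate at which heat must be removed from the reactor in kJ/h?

Q_out = 596000 kJ/h

Extent of reaction ξ = 0.832 × 296 = 246.27 mol/min
Reaction term: ξ·ΔH°_rxn = 246.27 × -36.6 = -9013.6 kJ/min
Sensible, feed 185→25 °C: -7198.7 kJ/min
Outlet flows (mol/min): A 49.728, B 246.27
Sensible, products 25→161 °C: 6286.4 kJ/min
Q = ΔH = -9925.9 kJ/min = -165.43 kW
Heat removed = 595550 kJ/h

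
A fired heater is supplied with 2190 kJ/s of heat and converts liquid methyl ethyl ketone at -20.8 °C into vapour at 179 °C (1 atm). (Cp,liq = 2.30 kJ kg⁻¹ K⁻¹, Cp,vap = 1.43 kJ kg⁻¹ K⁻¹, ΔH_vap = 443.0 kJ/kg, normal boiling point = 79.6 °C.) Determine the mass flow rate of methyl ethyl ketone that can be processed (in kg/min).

Δh = 2.30×(79.6−-20.8) + 443.0 + 1.43×(179−79.6) = 816.06 kJ/kg
Q = 2190 kJ/s = 2190 kJ/s = 131400 kJ/min
ṁ = Q/Δh = 131400 / 816.06 = 161.02 kg/min

ṁ = 161 kg/min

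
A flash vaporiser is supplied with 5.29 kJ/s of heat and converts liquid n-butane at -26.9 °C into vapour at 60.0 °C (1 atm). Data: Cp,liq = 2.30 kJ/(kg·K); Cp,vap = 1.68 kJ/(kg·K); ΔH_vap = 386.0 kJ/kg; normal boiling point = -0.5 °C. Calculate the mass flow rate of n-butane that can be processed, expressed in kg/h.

Δh = 2.30×(-0.5−-26.9) + 386.0 + 1.68×(60.0−-0.5) = 548.36 kJ/kg
Q = 5.29 kJ/s = 5.29 kJ/s = 19044 kJ/h
ṁ = Q/Δh = 19044 / 548.36 = 34.729 kg/h

ṁ = 34.7 kg/h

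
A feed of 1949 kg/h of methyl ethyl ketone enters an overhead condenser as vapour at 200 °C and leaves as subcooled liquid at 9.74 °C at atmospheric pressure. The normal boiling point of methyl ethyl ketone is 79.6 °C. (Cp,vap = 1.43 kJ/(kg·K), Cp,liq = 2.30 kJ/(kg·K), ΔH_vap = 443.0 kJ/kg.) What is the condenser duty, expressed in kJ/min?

vapour 200→79.6 °C: -172.17 kJ/kg
condensation at 79.6 °C: -443 kJ/kg
liquid 79.6→9.74 °C: -160.68 kJ/kg
Δh = -172.17 + -443 + -160.68 = -775.85 kJ/kg
Q = ṁ·Δh = 1949 kg/h × -775.85 kJ/kg = -1.5121e+06 kJ/h
|Q| = 420.04 kW = 25202 kJ/min

Q_c = 25200 kJ/min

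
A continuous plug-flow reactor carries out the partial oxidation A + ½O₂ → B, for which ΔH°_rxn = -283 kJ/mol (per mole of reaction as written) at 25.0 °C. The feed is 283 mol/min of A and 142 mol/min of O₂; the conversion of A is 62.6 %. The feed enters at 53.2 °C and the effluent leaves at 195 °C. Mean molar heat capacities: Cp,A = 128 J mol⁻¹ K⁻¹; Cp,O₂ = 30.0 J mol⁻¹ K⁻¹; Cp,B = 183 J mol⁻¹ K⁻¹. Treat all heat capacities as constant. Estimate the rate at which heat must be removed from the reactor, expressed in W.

Extent of reaction ξ = 0.626 × 283 = 177.16 mol/min
Reaction term: ξ·ΔH°_rxn = 177.16 × -283 = -50136 kJ/min
Sensible, feed 53.2→25 °C: -1141.6 kJ/min
Outlet flows (mol/min): A 105.84, O₂ 53.421, B 177.16
Sensible, products 25→195 °C: 8087 kJ/min
Q = ΔH = -43190 kJ/min = -719.84 kW
Heat removed = 719840 W

Q_out = 720000 W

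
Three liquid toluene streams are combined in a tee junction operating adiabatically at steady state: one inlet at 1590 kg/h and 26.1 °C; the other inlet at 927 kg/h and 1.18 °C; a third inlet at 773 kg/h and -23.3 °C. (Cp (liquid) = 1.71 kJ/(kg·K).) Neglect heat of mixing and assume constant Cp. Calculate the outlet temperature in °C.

T_out = 7.47 °C

Energy balance with Q = 0: Σ ṁᵢCp,ᵢ(T_out − Tᵢ) = 0
T_out = Σ ṁᵢCp,ᵢTᵢ / Σ ṁᵢCp,ᵢ
      = 42035 / 5625.9 = 7.4717 °C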